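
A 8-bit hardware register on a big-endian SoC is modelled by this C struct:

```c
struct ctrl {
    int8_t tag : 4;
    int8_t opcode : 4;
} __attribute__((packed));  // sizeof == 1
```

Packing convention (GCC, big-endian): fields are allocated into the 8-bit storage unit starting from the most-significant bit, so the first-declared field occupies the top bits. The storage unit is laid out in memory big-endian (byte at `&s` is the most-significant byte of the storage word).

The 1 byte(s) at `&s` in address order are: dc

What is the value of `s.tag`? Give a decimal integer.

-3

[0]=0xdc (big-endian) → word 0xdc
tag [4+:4] = (word>>4) & 0xf = 13  ←
opcode [0+:4] = (word>>0) & 0xf = 12
tag signed 4b, MSB=1: 13 - 16 = -3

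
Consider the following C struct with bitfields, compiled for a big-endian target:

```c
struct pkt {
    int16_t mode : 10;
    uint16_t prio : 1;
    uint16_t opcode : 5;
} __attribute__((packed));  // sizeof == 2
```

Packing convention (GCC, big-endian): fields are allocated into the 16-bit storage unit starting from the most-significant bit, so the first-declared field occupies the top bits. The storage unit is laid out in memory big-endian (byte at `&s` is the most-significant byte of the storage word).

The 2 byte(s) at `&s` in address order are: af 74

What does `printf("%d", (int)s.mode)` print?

[0]=0xaf [1]=0x74 (big-endian) → word 0xaf74
mode:10 @ bit 6 → (0xaf74>>6)&0x3ff = 0x2bd  ←
prio:1 @ bit 5 → (0xaf74>>5)&0x1 = 0x1
opcode:5 @ bit 0 → (0xaf74>>0)&0x1f = 0x14
mode signed 10b, MSB=1: 701 - 1024 = -323

-323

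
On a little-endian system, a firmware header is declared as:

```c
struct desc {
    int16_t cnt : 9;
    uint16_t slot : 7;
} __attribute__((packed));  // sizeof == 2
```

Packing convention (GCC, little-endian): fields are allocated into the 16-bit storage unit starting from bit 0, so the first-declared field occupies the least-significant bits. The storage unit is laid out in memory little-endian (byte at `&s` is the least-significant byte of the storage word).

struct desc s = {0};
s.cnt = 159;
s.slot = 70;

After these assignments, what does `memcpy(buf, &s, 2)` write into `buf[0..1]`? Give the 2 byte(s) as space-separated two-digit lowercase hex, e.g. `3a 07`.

cnt:9 = 159 → 0x9f << 0 → word 0x009f
slot:7 = 70 → 0x46 << 9 → word 0x8c9f
word = 0x8c9f → little-endian bytes:
  [0]=0x9f  [1]=0x8c

9f 8c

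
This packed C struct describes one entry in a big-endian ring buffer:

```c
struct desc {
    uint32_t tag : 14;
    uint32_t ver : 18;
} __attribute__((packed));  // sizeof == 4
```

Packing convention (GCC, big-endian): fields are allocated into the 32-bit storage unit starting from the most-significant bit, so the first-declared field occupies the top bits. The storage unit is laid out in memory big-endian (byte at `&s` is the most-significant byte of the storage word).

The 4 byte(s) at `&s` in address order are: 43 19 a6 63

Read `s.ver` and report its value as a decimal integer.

108131

[0]=0x43 [1]=0x19 [2]=0xa6 [3]=0x63 (big-endian) → word 0x4319a663
tag [18+:14] = (word>>18) & 0x3fff = 4294
ver [0+:18] = (word>>0) & 0x3ffff = 108131  ←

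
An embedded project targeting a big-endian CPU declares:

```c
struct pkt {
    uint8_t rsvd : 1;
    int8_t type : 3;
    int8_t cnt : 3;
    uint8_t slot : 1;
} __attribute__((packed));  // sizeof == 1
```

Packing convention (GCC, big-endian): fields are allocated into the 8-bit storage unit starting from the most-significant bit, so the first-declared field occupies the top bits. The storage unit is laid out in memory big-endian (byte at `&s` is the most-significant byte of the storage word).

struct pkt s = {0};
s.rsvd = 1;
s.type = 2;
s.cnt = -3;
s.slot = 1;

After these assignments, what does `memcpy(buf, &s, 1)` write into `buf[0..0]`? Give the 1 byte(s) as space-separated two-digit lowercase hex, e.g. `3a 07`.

[7+:1] rsvd=1 & 0x1 = 0x1; word=0x80
[4+:3] type=2 & 0x7 = 0x2; word=0xa0
[1+:3] cnt=-3 & 0x7 = 0x5; word=0xaa
[0+:1] slot=1 & 0x1 = 0x1; word=0xab
word = 0xab → big-endian bytes:
  [0]=0xab

ab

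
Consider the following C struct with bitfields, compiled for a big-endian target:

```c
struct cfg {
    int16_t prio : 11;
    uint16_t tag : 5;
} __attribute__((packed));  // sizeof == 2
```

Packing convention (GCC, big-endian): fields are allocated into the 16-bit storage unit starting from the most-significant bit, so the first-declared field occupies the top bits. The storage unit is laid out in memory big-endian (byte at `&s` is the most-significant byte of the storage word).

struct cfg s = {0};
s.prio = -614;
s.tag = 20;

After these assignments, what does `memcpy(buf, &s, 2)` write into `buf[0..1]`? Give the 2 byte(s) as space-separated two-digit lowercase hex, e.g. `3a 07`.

prio:11 = -614 → 0x59a << 5 → word 0xb340
tag:5 = 20 → 0x14 << 0 → word 0xb354
word = 0xb354 → big-endian bytes:
  [0]=0xb3  [1]=0x54

b3 54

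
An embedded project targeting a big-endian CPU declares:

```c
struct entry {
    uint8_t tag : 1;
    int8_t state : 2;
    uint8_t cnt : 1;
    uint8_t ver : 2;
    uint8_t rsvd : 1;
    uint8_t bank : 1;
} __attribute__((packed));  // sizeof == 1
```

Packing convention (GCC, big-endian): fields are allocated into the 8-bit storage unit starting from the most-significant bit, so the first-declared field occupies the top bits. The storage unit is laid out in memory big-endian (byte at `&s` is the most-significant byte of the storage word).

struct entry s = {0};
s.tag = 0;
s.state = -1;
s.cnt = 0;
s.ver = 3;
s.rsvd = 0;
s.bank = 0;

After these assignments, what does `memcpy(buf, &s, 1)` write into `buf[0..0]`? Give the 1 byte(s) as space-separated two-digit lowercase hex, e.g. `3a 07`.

[7+:1] tag=0 & 0x1 = 0x0; word=0x00
[5+:2] state=-1 & 0x3 = 0x3; word=0x60
[4+:1] cnt=0 & 0x1 = 0x0; word=0x60
[2+:2] ver=3 & 0x3 = 0x3; word=0x6c
[1+:1] rsvd=0 & 0x1 = 0x0; word=0x6c
[0+:1] bank=0 & 0x1 = 0x0; word=0x6c
word = 0x6c → big-endian bytes:
  [0]=0x6c

6c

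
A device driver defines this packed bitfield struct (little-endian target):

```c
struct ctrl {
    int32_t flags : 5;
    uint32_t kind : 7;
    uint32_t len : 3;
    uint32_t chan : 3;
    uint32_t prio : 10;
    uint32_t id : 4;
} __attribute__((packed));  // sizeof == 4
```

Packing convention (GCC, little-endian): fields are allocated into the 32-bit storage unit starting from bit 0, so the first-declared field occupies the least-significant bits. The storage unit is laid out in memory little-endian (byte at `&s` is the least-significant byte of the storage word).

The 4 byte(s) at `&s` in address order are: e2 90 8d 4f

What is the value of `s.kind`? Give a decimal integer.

7

[0]=0xe2 [1]=0x90 [2]=0x8d [3]=0x4f (little-endian) → word 0x4f8d90e2
flags [0+:5] = (word>>0) & 0x1f = 2
kind [5+:7] = (word>>5) & 0x7f = 7  ←
len [12+:3] = (word>>12) & 0x7 = 1
chan [15+:3] = (word>>15) & 0x7 = 3
prio [18+:10] = (word>>18) & 0x3ff = 995
id [28+:4] = (word>>28) & 0xf = 4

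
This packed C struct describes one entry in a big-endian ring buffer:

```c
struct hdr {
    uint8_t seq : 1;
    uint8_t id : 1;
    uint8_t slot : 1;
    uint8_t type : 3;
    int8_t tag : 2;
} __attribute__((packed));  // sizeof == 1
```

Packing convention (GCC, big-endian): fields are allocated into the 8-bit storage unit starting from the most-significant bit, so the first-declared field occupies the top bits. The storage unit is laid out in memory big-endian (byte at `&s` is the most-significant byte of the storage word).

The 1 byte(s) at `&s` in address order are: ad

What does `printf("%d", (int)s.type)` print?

[0]=0xad (big-endian) → word 0xad
seq:1 @ bit 7 → (0xad>>7)&0x1 = 0x1
id:1 @ bit 6 → (0xad>>6)&0x1 = 0x0
slot:1 @ bit 5 → (0xad>>5)&0x1 = 0x1
type:3 @ bit 2 → (0xad>>2)&0x7 = 0x3  ←
tag:2 @ bit 0 → (0xad>>0)&0x3 = 0x1

3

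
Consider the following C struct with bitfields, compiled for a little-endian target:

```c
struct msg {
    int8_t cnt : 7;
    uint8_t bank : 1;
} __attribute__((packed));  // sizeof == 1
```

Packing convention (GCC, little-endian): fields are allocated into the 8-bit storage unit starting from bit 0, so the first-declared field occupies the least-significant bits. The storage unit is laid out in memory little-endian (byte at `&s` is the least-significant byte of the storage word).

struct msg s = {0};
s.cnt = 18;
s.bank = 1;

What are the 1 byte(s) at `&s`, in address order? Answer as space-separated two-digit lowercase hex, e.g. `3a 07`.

92

[0+:7] cnt=18 & 0x7f = 0x12; word=0x12
[7+:1] bank=1 & 0x1 = 0x1; word=0x92
word = 0x92 → little-endian bytes:
  [0]=0x92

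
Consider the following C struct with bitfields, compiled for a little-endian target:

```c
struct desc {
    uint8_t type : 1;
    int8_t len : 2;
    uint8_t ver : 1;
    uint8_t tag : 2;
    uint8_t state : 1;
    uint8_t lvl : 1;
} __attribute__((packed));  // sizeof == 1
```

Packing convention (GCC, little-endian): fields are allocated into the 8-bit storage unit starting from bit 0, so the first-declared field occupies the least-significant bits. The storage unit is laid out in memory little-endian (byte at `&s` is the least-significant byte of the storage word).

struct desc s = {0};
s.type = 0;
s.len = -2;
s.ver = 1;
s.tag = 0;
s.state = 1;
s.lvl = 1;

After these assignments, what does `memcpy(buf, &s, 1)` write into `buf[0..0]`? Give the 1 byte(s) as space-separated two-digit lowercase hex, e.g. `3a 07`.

cc

type (1b) val=0 bits=0x0 at bit 0: 0x00
len (2b) val=-2 bits=0x2 at bit 1: 0x04
ver (1b) val=1 bits=0x1 at bit 3: 0x0c
tag (2b) val=0 bits=0x0 at bit 4: 0x0c
state (1b) val=1 bits=0x1 at bit 6: 0x4c
lvl (1b) val=1 bits=0x1 at bit 7: 0xcc
word = 0xcc → little-endian bytes:
  [0]=0xcc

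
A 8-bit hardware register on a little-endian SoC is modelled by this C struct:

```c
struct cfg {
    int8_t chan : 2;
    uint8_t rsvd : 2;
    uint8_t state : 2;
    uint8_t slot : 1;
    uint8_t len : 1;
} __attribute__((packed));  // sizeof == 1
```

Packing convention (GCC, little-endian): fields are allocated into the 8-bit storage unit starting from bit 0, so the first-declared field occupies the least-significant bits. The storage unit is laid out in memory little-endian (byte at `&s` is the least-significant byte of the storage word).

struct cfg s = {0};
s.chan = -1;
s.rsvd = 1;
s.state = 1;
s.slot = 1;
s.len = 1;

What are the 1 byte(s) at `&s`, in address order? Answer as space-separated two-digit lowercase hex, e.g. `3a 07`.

chan (2b) val=-1 bits=0x3 at bit 0: 0x03
rsvd (2b) val=1 bits=0x1 at bit 2: 0x07
state (2b) val=1 bits=0x1 at bit 4: 0x17
slot (1b) val=1 bits=0x1 at bit 6: 0x57
len (1b) val=1 bits=0x1 at bit 7: 0xd7
word = 0xd7 → little-endian bytes:
  [0]=0xd7

d7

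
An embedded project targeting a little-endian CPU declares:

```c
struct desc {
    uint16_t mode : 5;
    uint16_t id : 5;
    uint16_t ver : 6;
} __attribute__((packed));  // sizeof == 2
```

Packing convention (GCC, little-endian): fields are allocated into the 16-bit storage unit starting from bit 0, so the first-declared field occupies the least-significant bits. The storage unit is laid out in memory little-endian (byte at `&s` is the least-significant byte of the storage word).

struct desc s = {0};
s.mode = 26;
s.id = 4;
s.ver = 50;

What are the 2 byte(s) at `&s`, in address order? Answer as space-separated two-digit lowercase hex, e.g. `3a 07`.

9a c8

mode:5 = 26 → 0x1a << 0 → word 0x001a
id:5 = 4 → 0x4 << 5 → word 0x009a
ver:6 = 50 → 0x32 << 10 → word 0xc89a
word = 0xc89a → little-endian bytes:
  [0]=0x9a  [1]=0xc8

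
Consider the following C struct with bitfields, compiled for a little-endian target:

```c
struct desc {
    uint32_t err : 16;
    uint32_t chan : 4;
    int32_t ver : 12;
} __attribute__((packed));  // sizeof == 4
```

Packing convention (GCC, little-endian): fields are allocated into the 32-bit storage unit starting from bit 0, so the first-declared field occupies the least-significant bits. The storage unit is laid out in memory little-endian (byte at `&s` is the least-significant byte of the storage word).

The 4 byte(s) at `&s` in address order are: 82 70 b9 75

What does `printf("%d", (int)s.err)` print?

28802

[0]=0x82 [1]=0x70 [2]=0xb9 [3]=0x75 (little-endian) → word 0x75b97082
err [0+:16] = (word>>0) & 0xffff = 28802  ←
chan [16+:4] = (word>>16) & 0xf = 9
ver [20+:12] = (word>>20) & 0xfff = 1883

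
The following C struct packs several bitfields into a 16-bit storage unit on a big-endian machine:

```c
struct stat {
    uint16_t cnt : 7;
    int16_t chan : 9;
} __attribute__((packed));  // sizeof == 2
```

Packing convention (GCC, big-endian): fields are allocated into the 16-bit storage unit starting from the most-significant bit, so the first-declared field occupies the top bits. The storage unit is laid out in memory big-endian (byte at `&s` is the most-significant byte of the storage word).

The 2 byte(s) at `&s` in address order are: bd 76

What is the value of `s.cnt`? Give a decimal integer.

94

[0]=0xbd [1]=0x76 (big-endian) → word 0xbd76
cnt:7 @ bit 9 → (0xbd76>>9)&0x7f = 0x5e  ←
chan:9 @ bit 0 → (0xbd76>>0)&0x1ff = 0x176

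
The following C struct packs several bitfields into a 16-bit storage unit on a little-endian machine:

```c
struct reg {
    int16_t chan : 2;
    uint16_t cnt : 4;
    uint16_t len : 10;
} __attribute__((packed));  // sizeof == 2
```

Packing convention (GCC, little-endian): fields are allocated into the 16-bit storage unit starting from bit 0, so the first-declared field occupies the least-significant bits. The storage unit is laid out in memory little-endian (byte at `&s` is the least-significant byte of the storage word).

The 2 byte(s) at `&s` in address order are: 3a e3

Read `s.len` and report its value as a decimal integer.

[0]=0x3a [1]=0xe3 (little-endian) → word 0xe33a
chan:2 @ bit 0 → (0xe33a>>0)&0x3 = 0x2
cnt:4 @ bit 2 → (0xe33a>>2)&0xf = 0xe
len:10 @ bit 6 → (0xe33a>>6)&0x3ff = 0x38c  ←

908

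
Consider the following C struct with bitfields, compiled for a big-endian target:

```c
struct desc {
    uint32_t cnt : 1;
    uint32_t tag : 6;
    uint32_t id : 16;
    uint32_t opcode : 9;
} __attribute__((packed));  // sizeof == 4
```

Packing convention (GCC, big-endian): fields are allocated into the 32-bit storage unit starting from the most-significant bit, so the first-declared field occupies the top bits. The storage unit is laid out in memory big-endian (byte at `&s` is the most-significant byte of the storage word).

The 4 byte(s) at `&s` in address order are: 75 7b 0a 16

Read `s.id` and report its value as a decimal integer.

48517

[0]=0x75 [1]=0x7b [2]=0x0a [3]=0x16 (big-endian) → word 0x757b0a16
cnt [31+:1] = (word>>31) & 0x1 = 0
tag [25+:6] = (word>>25) & 0x3f = 58
id [9+:16] = (word>>9) & 0xffff = 48517  ←
opcode [0+:9] = (word>>0) & 0x1ff = 22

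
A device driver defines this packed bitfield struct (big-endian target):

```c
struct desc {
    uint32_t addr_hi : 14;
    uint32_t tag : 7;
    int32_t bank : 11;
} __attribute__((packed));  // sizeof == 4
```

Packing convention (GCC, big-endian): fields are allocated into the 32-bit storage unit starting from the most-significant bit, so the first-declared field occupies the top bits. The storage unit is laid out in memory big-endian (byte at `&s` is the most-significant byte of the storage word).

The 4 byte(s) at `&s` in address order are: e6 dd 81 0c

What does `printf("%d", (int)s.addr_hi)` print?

[0]=0xe6 [1]=0xdd [2]=0x81 [3]=0x0c (big-endian) → word 0xe6dd810c
addr_hi:14 @ bit 18 → (0xe6dd810c>>18)&0x3fff = 0x39b7  ←
tag:7 @ bit 11 → (0xe6dd810c>>11)&0x7f = 0x30
bank:11 @ bit 0 → (0xe6dd810c>>0)&0x7ff = 0x10c

14775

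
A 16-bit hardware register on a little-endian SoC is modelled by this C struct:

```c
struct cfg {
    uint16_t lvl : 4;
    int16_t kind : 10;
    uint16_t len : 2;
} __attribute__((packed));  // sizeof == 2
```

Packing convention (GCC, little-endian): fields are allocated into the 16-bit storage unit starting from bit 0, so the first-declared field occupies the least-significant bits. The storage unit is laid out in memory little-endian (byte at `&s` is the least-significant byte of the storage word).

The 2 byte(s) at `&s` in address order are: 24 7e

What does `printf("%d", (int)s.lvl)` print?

4

[0]=0x24 [1]=0x7e (little-endian) → word 0x7e24
lvl [0+:4] = (word>>0) & 0xf = 4  ←
kind [4+:10] = (word>>4) & 0x3ff = 994
len [14+:2] = (word>>14) & 0x3 = 1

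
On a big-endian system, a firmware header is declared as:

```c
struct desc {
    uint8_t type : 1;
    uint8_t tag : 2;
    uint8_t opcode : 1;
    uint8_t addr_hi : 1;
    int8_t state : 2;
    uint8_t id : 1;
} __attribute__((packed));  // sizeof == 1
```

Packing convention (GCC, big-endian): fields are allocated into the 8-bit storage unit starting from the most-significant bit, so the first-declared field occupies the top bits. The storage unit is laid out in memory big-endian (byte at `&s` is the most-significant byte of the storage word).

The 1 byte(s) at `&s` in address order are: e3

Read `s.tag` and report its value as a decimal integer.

[0]=0xe3 (big-endian) → word 0xe3
type [7+:1] = (word>>7) & 0x1 = 1
tag [5+:2] = (word>>5) & 0x3 = 3  ←
opcode [4+:1] = (word>>4) & 0x1 = 0
addr_hi [3+:1] = (word>>3) & 0x1 = 0
state [1+:2] = (word>>1) & 0x3 = 1
id [0+:1] = (word>>0) & 0x1 = 1

3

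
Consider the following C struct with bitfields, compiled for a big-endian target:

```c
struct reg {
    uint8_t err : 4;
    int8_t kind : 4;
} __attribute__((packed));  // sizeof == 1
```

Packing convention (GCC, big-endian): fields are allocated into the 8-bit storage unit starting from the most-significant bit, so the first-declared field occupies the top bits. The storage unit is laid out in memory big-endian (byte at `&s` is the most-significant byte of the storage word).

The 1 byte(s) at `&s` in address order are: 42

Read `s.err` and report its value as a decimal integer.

4

[0]=0x42 (big-endian) → word 0x42
err:4 @ bit 4 → (0x42>>4)&0xf = 0x4  ←
kind:4 @ bit 0 → (0x42>>0)&0xf = 0x2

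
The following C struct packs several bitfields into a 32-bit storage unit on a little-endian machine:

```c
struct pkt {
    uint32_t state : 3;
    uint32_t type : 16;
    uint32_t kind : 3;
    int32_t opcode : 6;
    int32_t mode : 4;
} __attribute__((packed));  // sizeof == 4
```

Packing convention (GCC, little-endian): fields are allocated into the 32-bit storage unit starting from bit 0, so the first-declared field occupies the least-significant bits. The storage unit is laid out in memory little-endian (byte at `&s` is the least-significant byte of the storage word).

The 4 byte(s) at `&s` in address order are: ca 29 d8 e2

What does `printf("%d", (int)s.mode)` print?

-2

[0]=0xca [1]=0x29 [2]=0xd8 [3]=0xe2 (little-endian) → word 0xe2d829ca
state [0+:3] = (word>>0) & 0x7 = 2
type [3+:16] = (word>>3) & 0xffff = 1337
kind [19+:3] = (word>>19) & 0x7 = 3
opcode [22+:6] = (word>>22) & 0x3f = 11
mode [28+:4] = (word>>28) & 0xf = 14  ←
mode signed 4b, MSB=1: 14 - 16 = -2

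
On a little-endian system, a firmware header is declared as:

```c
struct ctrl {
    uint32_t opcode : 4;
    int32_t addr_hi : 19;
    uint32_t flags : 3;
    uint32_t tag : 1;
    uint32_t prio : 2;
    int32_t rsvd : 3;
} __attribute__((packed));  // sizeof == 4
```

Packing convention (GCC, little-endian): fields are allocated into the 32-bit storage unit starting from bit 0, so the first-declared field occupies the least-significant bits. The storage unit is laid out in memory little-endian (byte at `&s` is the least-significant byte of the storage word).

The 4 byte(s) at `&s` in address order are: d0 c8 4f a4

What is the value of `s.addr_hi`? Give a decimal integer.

[0]=0xd0 [1]=0xc8 [2]=0x4f [3]=0xa4 (little-endian) → word 0xa44fc8d0
opcode:4 @ bit 0 → (0xa44fc8d0>>0)&0xf = 0x0
addr_hi:19 @ bit 4 → (0xa44fc8d0>>4)&0x7ffff = 0x4fc8d  ←
flags:3 @ bit 23 → (0xa44fc8d0>>23)&0x7 = 0x0
tag:1 @ bit 26 → (0xa44fc8d0>>26)&0x1 = 0x1
prio:2 @ bit 27 → (0xa44fc8d0>>27)&0x3 = 0x0
rsvd:3 @ bit 29 → (0xa44fc8d0>>29)&0x7 = 0x5
addr_hi signed 19b, MSB=1: 326797 - 524288 = -197491

-197491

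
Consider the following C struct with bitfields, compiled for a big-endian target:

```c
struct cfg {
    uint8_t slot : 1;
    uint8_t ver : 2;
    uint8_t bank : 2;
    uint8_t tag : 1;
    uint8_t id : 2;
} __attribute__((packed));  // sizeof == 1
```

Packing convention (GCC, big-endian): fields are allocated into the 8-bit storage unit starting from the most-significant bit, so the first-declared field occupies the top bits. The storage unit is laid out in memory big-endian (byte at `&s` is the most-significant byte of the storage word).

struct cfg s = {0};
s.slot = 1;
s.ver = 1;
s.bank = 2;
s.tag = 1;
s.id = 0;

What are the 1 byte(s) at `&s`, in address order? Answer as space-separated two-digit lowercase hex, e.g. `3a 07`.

slot (1b) val=1 bits=0x1 at bit 7: 0x80
ver (2b) val=1 bits=0x1 at bit 5: 0xa0
bank (2b) val=2 bits=0x2 at bit 3: 0xb0
tag (1b) val=1 bits=0x1 at bit 2: 0xb4
id (2b) val=0 bits=0x0 at bit 0: 0xb4
word = 0xb4 → big-endian bytes:
  [0]=0xb4

b4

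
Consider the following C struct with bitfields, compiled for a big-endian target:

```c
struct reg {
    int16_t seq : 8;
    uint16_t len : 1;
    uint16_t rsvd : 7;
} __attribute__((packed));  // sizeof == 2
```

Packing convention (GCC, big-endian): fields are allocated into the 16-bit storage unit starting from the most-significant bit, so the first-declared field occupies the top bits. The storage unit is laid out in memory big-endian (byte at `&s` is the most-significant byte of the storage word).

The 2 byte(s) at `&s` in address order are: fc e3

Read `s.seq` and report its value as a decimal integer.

[0]=0xfc [1]=0xe3 (big-endian) → word 0xfce3
seq [8+:8] = (word>>8) & 0xff = 252  ←
len [7+:1] = (word>>7) & 0x1 = 1
rsvd [0+:7] = (word>>0) & 0x7f = 99
seq signed 8b, MSB=1: 252 - 256 = -4

-4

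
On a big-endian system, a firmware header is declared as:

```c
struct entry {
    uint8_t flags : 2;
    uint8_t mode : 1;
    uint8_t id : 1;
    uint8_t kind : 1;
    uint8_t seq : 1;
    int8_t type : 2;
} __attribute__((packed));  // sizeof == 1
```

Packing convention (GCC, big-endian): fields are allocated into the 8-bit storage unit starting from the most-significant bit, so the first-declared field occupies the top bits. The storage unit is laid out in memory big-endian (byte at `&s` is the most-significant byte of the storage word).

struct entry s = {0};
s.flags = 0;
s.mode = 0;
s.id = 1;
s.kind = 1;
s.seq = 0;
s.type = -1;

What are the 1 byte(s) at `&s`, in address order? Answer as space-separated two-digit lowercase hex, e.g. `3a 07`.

1b

[6+:2] flags=0 & 0x3 = 0x0; word=0x00
[5+:1] mode=0 & 0x1 = 0x0; word=0x00
[4+:1] id=1 & 0x1 = 0x1; word=0x10
[3+:1] kind=1 & 0x1 = 0x1; word=0x18
[2+:1] seq=0 & 0x1 = 0x0; word=0x18
[0+:2] type=-1 & 0x3 = 0x3; word=0x1b
word = 0x1b → big-endian bytes:
  [0]=0x1b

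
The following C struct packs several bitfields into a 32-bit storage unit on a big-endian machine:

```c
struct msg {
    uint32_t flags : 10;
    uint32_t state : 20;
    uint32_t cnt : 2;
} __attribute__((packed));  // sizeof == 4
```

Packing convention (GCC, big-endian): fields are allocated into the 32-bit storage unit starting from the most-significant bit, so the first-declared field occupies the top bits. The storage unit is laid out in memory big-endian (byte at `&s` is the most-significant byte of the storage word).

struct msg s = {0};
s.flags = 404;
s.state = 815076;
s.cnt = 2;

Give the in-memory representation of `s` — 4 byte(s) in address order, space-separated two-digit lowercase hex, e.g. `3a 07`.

[22+:10] flags=404 & 0x3ff = 0x194; word=0x65000000
[2+:20] state=815076 & 0xfffff = 0xc6fe4; word=0x6531bf90
[0+:2] cnt=2 & 0x3 = 0x2; word=0x6531bf92
word = 0x6531bf92 → big-endian bytes:
  [0]=0x65  [1]=0x31  [2]=0xbf  [3]=0x92

65 31 bf 92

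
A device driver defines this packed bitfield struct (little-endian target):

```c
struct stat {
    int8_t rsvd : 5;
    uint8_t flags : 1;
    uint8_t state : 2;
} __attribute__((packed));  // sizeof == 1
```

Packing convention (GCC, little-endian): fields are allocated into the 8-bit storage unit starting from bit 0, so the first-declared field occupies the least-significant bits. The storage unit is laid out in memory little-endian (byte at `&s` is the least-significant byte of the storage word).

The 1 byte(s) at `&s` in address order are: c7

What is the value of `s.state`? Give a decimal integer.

3

[0]=0xc7 (little-endian) → word 0xc7
rsvd:5 @ bit 0 → (0xc7>>0)&0x1f = 0x7
flags:1 @ bit 5 → (0xc7>>5)&0x1 = 0x0
state:2 @ bit 6 → (0xc7>>6)&0x3 = 0x3  ←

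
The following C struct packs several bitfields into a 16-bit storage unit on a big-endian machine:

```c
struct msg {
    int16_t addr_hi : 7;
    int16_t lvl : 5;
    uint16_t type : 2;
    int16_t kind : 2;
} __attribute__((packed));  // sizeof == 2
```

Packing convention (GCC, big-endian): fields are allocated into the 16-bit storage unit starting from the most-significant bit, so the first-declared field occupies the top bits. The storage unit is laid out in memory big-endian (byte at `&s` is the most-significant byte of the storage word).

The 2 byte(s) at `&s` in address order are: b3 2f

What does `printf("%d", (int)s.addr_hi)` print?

-39

[0]=0xb3 [1]=0x2f (big-endian) → word 0xb32f
addr_hi:7 @ bit 9 → (0xb32f>>9)&0x7f = 0x59  ←
lvl:5 @ bit 4 → (0xb32f>>4)&0x1f = 0x12
type:2 @ bit 2 → (0xb32f>>2)&0x3 = 0x3
kind:2 @ bit 0 → (0xb32f>>0)&0x3 = 0x3
addr_hi signed 7b, MSB=1: 89 - 128 = -39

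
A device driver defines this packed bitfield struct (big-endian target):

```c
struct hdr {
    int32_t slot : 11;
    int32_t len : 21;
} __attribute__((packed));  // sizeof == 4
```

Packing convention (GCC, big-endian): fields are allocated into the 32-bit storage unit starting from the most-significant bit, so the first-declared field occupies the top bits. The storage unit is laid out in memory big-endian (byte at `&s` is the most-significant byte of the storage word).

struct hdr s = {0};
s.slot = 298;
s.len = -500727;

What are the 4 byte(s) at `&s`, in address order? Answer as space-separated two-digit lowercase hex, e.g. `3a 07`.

25 58 5c 09

slot:11 = 298 → 0x12a << 21 → word 0x25400000
len:21 = -500727 → 0x185c09 << 0 → word 0x25585c09
word = 0x25585c09 → big-endian bytes:
  [0]=0x25  [1]=0x58  [2]=0x5c  [3]=0x09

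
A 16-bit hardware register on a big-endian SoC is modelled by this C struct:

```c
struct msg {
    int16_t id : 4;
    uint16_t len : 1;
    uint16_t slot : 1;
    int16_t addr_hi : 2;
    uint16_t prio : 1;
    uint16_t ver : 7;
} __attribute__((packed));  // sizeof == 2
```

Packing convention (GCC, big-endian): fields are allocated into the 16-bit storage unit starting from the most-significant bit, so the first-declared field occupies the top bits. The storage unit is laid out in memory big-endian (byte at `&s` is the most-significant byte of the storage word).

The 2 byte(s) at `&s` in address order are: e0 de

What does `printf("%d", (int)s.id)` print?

[0]=0xe0 [1]=0xde (big-endian) → word 0xe0de
id [12+:4] = (word>>12) & 0xf = 14  ←
len [11+:1] = (word>>11) & 0x1 = 0
slot [10+:1] = (word>>10) & 0x1 = 0
addr_hi [8+:2] = (word>>8) & 0x3 = 0
prio [7+:1] = (word>>7) & 0x1 = 1
ver [0+:7] = (word>>0) & 0x7f = 94
id signed 4b, MSB=1: 14 - 16 = -2

-2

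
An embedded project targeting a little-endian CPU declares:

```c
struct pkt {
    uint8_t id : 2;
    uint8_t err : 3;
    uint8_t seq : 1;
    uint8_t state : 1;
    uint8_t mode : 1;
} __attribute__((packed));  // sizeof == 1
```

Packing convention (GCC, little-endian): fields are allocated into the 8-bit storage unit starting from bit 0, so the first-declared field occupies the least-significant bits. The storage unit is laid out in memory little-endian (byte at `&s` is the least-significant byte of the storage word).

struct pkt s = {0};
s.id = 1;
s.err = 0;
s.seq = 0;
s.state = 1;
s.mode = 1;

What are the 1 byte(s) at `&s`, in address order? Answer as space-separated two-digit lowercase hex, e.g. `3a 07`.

id:2 = 1 → 0x1 << 0 → word 0x01
err:3 = 0 → 0x0 << 2 → word 0x01
seq:1 = 0 → 0x0 << 5 → word 0x01
state:1 = 1 → 0x1 << 6 → word 0x41
mode:1 = 1 → 0x1 << 7 → word 0xc1
word = 0xc1 → little-endian bytes:
  [0]=0xc1

c1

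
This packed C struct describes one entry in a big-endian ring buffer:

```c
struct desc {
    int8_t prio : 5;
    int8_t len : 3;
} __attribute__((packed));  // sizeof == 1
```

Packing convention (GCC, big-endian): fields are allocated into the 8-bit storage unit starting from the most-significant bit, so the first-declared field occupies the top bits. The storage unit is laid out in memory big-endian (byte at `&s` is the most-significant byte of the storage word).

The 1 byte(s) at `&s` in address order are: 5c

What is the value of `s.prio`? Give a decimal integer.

[0]=0x5c (big-endian) → word 0x5c
prio [3+:5] = (word>>3) & 0x1f = 11  ←
len [0+:3] = (word>>0) & 0x7 = 4
prio signed 5b, MSB=0: value = 11

11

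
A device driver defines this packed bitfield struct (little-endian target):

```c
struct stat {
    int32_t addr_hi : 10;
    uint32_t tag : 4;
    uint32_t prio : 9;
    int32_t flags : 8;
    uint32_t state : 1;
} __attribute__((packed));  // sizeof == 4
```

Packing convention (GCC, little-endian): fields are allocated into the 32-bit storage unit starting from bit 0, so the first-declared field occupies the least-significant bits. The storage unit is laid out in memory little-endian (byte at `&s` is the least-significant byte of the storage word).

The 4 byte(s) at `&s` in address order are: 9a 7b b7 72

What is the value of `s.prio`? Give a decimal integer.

221

[0]=0x9a [1]=0x7b [2]=0xb7 [3]=0x72 (little-endian) → word 0x72b77b9a
addr_hi [0+:10] = (word>>0) & 0x3ff = 922
tag [10+:4] = (word>>10) & 0xf = 14
prio [14+:9] = (word>>14) & 0x1ff = 221  ←
flags [23+:8] = (word>>23) & 0xff = 229
state [31+:1] = (word>>31) & 0x1 = 0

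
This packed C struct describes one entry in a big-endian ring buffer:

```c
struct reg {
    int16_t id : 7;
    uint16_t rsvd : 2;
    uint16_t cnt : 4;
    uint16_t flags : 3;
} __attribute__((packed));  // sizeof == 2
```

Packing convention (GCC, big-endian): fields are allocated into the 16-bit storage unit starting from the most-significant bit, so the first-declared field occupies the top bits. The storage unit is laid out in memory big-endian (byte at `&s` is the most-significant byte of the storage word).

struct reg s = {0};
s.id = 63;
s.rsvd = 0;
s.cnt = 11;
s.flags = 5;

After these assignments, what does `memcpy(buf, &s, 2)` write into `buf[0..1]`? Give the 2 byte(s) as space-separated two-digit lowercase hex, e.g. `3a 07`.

7e 5d

[9+:7] id=63 & 0x7f = 0x3f; word=0x7e00
[7+:2] rsvd=0 & 0x3 = 0x0; word=0x7e00
[3+:4] cnt=11 & 0xf = 0xb; word=0x7e58
[0+:3] flags=5 & 0x7 = 0x5; word=0x7e5d
word = 0x7e5d → big-endian bytes:
  [0]=0x7e  [1]=0x5d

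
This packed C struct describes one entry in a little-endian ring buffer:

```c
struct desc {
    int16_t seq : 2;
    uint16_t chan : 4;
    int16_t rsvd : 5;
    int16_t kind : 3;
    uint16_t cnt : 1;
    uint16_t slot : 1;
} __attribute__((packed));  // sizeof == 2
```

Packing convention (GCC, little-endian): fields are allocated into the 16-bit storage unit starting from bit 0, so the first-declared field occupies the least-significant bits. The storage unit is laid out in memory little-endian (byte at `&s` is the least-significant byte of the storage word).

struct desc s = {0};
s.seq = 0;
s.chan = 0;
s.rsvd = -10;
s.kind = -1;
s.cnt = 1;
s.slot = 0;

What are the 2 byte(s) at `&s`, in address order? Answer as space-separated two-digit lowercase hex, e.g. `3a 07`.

seq (2b) val=0 bits=0x0 at bit 0: 0x0000
chan (4b) val=0 bits=0x0 at bit 2: 0x0000
rsvd (5b) val=-10 bits=0x16 at bit 6: 0x0580
kind (3b) val=-1 bits=0x7 at bit 11: 0x3d80
cnt (1b) val=1 bits=0x1 at bit 14: 0x7d80
slot (1b) val=0 bits=0x0 at bit 15: 0x7d80
word = 0x7d80 → little-endian bytes:
  [0]=0x80  [1]=0x7d

80 7d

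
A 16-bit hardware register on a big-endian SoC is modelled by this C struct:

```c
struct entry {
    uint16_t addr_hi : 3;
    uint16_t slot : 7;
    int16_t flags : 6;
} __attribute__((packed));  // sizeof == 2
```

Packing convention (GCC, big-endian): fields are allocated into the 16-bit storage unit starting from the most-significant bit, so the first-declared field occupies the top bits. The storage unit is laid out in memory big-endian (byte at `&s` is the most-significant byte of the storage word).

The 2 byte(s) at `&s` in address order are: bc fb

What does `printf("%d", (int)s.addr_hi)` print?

5

[0]=0xbc [1]=0xfb (big-endian) → word 0xbcfb
addr_hi [13+:3] = (word>>13) & 0x7 = 5  ←
slot [6+:7] = (word>>6) & 0x7f = 115
flags [0+:6] = (word>>0) & 0x3f = 59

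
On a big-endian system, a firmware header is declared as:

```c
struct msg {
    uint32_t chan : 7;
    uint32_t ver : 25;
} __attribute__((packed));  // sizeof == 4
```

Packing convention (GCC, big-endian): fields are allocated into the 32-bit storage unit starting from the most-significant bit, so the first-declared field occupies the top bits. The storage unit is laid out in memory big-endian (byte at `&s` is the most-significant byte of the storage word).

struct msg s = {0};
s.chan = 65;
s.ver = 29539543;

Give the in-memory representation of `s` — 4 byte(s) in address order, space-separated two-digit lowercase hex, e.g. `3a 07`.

83 c2 bc d7

chan (7b) val=65 bits=0x41 at bit 25: 0x82000000
ver (25b) val=29539543 bits=0x1c2bcd7 at bit 0: 0x83c2bcd7
word = 0x83c2bcd7 → big-endian bytes:
  [0]=0x83  [1]=0xc2  [2]=0xbc  [3]=0xd7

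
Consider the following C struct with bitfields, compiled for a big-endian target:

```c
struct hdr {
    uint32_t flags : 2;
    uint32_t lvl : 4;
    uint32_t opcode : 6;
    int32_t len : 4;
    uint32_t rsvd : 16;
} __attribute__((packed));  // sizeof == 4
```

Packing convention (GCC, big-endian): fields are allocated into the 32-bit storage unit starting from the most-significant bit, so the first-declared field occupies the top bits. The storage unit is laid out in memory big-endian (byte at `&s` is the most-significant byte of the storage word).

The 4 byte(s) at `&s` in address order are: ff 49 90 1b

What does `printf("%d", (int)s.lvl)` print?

[0]=0xff [1]=0x49 [2]=0x90 [3]=0x1b (big-endian) → word 0xff49901b
flags [30+:2] = (word>>30) & 0x3 = 3
lvl [26+:4] = (word>>26) & 0xf = 15  ←
opcode [20+:6] = (word>>20) & 0x3f = 52
len [16+:4] = (word>>16) & 0xf = 9
rsvd [0+:16] = (word>>0) & 0xffff = 36891

15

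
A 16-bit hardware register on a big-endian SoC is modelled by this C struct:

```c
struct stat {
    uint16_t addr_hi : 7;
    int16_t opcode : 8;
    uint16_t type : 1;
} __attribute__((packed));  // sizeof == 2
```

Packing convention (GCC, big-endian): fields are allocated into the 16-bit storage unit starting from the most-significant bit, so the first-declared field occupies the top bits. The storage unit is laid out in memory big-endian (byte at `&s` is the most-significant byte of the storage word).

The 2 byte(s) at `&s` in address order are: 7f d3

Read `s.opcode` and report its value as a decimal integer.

[0]=0x7f [1]=0xd3 (big-endian) → word 0x7fd3
addr_hi:7 @ bit 9 → (0x7fd3>>9)&0x7f = 0x3f
opcode:8 @ bit 1 → (0x7fd3>>1)&0xff = 0xe9  ←
type:1 @ bit 0 → (0x7fd3>>0)&0x1 = 0x1
opcode signed 8b, MSB=1: 233 - 256 = -23

-23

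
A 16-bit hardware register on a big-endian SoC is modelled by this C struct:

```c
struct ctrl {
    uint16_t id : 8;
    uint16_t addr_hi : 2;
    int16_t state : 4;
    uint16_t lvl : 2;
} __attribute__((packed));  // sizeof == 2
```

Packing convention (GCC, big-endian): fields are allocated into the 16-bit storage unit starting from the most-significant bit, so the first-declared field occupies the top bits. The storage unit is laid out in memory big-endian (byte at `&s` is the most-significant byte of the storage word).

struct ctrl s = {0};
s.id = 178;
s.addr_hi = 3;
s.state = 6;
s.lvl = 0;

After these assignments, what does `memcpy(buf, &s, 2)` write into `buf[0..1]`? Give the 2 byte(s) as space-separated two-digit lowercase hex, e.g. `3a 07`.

id (8b) val=178 bits=0xb2 at bit 8: 0xb200
addr_hi (2b) val=3 bits=0x3 at bit 6: 0xb2c0
state (4b) val=6 bits=0x6 at bit 2: 0xb2d8
lvl (2b) val=0 bits=0x0 at bit 0: 0xb2d8
word = 0xb2d8 → big-endian bytes:
  [0]=0xb2  [1]=0xd8

b2 d8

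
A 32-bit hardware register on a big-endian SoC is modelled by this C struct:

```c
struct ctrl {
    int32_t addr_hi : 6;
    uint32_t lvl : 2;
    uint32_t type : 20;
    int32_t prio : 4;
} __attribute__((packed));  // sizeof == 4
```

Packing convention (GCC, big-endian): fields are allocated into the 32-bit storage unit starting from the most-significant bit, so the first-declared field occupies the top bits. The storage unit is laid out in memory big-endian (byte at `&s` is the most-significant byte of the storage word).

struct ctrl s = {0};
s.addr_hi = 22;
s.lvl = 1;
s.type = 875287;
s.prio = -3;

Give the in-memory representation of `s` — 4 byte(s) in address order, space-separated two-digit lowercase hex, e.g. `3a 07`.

addr_hi (6b) val=22 bits=0x16 at bit 26: 0x58000000
lvl (2b) val=1 bits=0x1 at bit 24: 0x59000000
type (20b) val=875287 bits=0xd5b17 at bit 4: 0x59d5b170
prio (4b) val=-3 bits=0xd at bit 0: 0x59d5b17d
word = 0x59d5b17d → big-endian bytes:
  [0]=0x59  [1]=0xd5  [2]=0xb1  [3]=0x7d

59 d5 b1 7d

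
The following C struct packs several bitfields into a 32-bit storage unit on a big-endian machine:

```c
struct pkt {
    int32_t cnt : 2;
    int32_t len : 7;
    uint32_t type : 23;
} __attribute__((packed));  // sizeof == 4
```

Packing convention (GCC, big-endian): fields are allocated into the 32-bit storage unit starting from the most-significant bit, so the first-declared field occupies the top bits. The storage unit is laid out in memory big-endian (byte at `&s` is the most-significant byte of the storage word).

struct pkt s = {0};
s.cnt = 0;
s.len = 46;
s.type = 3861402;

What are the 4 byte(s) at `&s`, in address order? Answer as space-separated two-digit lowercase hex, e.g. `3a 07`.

cnt:2 = 0 → 0x0 << 30 → word 0x00000000
len:7 = 46 → 0x2e << 23 → word 0x17000000
type:23 = 3861402 → 0x3aeb9a << 0 → word 0x173aeb9a
word = 0x173aeb9a → big-endian bytes:
  [0]=0x17  [1]=0x3a  [2]=0xeb  [3]=0x9a

17 3a eb 9a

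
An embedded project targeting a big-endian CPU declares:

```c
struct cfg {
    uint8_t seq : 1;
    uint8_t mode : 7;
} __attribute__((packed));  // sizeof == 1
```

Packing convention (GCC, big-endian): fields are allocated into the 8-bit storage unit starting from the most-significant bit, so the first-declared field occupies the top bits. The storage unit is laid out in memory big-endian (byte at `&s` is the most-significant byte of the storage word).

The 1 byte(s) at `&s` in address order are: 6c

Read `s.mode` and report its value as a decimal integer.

[0]=0x6c (big-endian) → word 0x6c
seq [7+:1] = (word>>7) & 0x1 = 0
mode [0+:7] = (word>>0) & 0x7f = 108  ←

108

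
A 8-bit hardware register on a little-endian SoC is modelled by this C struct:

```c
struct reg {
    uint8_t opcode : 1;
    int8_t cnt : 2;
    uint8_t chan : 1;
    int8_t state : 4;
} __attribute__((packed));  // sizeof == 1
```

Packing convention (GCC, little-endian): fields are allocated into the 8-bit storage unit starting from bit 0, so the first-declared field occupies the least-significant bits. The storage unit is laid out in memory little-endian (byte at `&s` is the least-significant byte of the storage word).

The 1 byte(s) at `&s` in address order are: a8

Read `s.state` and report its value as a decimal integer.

-6

[0]=0xa8 (little-endian) → word 0xa8
opcode [0+:1] = (word>>0) & 0x1 = 0
cnt [1+:2] = (word>>1) & 0x3 = 0
chan [3+:1] = (word>>3) & 0x1 = 1
state [4+:4] = (word>>4) & 0xf = 10  ←
state signed 4b, MSB=1: 10 - 16 = -6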